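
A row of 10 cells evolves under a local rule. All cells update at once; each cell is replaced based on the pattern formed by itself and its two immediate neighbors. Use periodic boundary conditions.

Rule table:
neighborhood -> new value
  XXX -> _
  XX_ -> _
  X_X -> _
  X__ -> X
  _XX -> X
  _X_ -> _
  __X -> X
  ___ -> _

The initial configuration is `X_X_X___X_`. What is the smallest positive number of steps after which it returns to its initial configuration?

6

_____X_X__
____X___X_
___X_X_X_X
X_X_______
___X_____X
X_X_X___X_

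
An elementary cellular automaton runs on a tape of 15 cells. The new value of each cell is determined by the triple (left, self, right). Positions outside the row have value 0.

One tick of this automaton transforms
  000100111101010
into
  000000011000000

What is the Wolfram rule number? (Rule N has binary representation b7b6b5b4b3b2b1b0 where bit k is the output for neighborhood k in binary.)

128

position 7: 111 → 1  (bit 7 = 1)
position 9: 110 → 0  (bit 6 = 0)
position 10: 101 → 0  (bit 5 = 0)
position 4: 100 → 0  (bit 4 = 0)
position 6: 011 → 0  (bit 3 = 0)
position 3: 010 → 0  (bit 2 = 0)
position 2: 001 → 0  (bit 1 = 0)
position 0: 000 → 0  (bit 0 = 0)
bits b7..b0 = 10000000 = 128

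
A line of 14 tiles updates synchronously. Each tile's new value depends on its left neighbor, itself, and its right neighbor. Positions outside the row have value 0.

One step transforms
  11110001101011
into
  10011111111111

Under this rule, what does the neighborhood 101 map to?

1

At position 9 the neighborhood is 101; the next row has 1 there.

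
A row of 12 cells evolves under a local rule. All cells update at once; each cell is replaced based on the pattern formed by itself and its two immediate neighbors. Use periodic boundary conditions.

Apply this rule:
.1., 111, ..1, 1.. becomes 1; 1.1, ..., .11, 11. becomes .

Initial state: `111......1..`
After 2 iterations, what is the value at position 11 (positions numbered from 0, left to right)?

iteration 1: .1.1....1111
iteration 2: .1.11..1.11.
position 11 holds .

.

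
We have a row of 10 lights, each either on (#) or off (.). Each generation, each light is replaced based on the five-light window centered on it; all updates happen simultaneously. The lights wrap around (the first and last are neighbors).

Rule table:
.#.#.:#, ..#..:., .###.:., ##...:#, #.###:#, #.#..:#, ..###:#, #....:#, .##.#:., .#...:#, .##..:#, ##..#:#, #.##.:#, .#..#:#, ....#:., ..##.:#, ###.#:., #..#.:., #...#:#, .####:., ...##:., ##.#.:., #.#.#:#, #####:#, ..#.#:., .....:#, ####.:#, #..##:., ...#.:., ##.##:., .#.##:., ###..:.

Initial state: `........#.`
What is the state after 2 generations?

generation 1: ######...#
generation 2: .####.##.#

.####.##.#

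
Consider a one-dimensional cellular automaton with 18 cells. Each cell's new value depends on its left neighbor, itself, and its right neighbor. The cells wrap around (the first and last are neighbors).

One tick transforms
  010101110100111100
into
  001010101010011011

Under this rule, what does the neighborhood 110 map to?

At position 7 the neighborhood is 110; the next row has 0 there.

0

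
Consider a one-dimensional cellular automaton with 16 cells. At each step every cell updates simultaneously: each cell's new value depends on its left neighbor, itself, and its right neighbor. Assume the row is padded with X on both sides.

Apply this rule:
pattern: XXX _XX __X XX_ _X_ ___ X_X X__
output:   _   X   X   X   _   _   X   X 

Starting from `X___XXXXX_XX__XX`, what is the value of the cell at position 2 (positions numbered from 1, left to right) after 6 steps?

XX_XX___XXXXXXX_
_XXXXX_XX_____XX
XX___XXXXX___XX_
_XX_XX___XX_XXXX
XXXXXXX_XXXXX___
______XXX___XX_X
position 2 holds _

_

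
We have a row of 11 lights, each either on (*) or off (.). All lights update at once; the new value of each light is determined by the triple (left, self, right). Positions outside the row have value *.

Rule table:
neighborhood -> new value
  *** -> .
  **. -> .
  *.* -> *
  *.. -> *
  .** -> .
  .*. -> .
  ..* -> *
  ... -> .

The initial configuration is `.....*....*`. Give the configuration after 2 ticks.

.*.*.*.**.*

*...*.*..*.
.*.*.*.**.*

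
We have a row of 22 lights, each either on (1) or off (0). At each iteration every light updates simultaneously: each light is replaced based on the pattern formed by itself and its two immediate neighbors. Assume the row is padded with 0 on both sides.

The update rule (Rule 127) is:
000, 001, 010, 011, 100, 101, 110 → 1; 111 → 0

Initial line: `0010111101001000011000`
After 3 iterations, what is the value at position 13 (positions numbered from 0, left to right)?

1

iteration 1: 1111100111111111111111
iteration 2: 1000111100000000000001
iteration 3: 1111100111111111111111
position 13 holds 1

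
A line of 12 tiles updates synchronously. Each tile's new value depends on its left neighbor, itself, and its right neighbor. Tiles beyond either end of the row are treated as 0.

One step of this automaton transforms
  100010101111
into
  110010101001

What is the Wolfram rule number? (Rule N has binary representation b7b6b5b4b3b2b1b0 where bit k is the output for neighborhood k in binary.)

92

position 9: 111 → 0  (bit 7 = 0)
position 11: 110 → 1  (bit 6 = 1)
position 5: 101 → 0  (bit 5 = 0)
position 1: 100 → 1  (bit 4 = 1)
position 8: 011 → 1  (bit 3 = 1)
position 0: 010 → 1  (bit 2 = 1)
position 3: 001 → 0  (bit 1 = 0)
position 2: 000 → 0  (bit 0 = 0)
bits b7..b0 = 01011100 = 92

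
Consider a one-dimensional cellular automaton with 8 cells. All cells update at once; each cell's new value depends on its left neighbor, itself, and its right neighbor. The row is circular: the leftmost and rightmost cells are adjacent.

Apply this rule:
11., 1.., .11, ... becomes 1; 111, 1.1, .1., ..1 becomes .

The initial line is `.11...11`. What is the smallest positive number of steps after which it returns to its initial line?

24

step 1: .1111.11
step 2: .1..1.11
step 3: ..1...11
step 4: 1..11.11
step 5: 11.11.1.
step 6: 11.11...
step 7: 11.1111.
step 8: 11.1..1.
step 9: 11..1...
step 10: 111..11.
step 11: 1.11.11.
step 12: ..11.11.
step 13: 1.11.111
step 14: 1.11.1..
step 15: ..11..1.
step 16: 1.111..1
step 17: 1.1.11.1
step 18: 1...11.1
step 19: 111.11.1
step 20: ..1.11.1
step 21: 1...11..
step 22: .11.111.
step 23: .11.1.11
step 24: .11...11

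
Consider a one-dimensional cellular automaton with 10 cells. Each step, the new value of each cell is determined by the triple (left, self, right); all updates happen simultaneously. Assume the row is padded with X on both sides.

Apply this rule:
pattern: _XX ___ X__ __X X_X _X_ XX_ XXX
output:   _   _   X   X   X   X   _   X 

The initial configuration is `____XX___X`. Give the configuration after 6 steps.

XX_X_XXXXX

X__X__X_X_
_XXXXXXXXX
X_XXXXXXXX
_X_XXXXXXX
XXX_XXXXXX
XX_X_XXXXX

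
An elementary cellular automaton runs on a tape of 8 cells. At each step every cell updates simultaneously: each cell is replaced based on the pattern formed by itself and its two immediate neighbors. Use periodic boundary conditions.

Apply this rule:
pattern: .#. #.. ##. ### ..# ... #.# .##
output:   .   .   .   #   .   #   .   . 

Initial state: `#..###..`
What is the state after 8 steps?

###...##

....#...
###...##
##..#..#
#.......
..#####.
#..###..  (repeats step 0; period 6)
step 8: ###...##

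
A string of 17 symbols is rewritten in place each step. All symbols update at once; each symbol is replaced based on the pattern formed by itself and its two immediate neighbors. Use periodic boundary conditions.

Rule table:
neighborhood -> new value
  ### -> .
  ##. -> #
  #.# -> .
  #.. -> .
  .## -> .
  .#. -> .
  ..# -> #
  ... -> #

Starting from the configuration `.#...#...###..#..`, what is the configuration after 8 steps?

step 1: #..##..##..#.#..#
step 2: #.#.#.#.#.#....#.
step 3: ............###..
step 4: ############..#.#
step 5: ...........#.#...
step 6: ###########....##
step 7: ..........#.###..
step 8: ##########....#.#

##########....#.#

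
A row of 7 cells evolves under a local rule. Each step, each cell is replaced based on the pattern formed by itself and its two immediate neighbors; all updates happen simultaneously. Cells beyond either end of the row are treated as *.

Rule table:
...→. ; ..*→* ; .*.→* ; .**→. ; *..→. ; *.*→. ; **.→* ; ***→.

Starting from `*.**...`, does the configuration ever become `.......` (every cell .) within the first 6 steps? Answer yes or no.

*..*..*
*.**.*.
*..*.*.
*.**.*.  (repeats step 2; period 2)
step 6: *.**.*.
step 6 is *.**.*., still not uniform .

no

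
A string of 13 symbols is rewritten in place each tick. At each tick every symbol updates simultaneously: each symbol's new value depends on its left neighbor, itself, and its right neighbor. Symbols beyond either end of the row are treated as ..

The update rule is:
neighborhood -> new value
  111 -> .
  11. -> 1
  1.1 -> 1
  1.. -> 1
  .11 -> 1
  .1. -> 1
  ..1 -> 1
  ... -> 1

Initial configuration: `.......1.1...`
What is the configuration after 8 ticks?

1111111111111
1...........1
1111111111111  (repeats tick 1; period 2)
tick 8: 1...........1

1...........1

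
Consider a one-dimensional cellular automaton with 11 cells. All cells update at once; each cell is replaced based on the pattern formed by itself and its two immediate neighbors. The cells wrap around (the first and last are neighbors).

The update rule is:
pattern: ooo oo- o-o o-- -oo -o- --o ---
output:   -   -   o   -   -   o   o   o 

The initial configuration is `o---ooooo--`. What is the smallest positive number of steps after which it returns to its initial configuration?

step 1: o-oo------o
step 2: -o---ooooo-
step 3: oo-oo------
step 4: --o---ooooo
step 5: -oo-oo-----
step 6: o--o---oooo
step 7: --oo-oo----
step 8: oo--o---ooo
step 9: ---oo-oo---
step 10: ooo--o---oo
step 11: ----oo-oo--
step 12: oooo--o---o
step 13: -----oo-oo-
step 14: ooooo--o---
step 15: ------oo-oo
step 16: -ooooo--o--
step 17: o------oo-o
step 18: --ooooo--o-
step 19: oo------oo-
step 20: ---ooooo--o
step 21: -oo------oo
step 22: o---ooooo--

22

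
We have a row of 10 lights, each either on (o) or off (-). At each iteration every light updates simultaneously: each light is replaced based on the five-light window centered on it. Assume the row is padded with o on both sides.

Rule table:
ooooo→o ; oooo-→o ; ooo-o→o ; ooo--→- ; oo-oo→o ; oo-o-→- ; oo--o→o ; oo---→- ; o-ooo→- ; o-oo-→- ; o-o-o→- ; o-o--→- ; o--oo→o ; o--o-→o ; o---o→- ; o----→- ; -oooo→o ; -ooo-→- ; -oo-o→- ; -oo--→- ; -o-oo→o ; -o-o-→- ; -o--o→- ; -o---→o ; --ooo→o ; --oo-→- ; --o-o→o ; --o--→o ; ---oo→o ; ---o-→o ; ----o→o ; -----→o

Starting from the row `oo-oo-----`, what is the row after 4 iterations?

ooo----ooo
oo---ooooo
o---oooooo
---ooooooo

---ooooooo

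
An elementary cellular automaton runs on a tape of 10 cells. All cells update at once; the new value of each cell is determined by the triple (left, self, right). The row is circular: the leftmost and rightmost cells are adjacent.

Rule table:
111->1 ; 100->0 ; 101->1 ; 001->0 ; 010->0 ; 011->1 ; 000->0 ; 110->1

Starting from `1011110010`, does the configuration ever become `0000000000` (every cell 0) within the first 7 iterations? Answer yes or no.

no

iteration 1: 0111110001
iteration 2: 1111110000
iteration 3: 1111110000  (fixed point — unchanged through iteration 7)
iteration 7 is 1111110000, still not uniform 0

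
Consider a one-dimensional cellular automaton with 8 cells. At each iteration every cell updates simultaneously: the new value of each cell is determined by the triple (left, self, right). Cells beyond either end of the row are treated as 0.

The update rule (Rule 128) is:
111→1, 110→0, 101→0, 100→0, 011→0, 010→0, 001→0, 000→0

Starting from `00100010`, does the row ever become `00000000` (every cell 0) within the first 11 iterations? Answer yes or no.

yes

iteration 1: 00000000
all cells are 0 at iteration 1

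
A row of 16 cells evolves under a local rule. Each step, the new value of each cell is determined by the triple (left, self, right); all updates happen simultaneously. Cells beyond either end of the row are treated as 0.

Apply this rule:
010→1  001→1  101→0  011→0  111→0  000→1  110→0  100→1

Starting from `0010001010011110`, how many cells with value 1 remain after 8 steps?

5

1111111011100001
0000000000011111
1111111111100000
0000000000011111  (repeats step 2; period 2)
step 8: 0000000000011111
count of 1: 5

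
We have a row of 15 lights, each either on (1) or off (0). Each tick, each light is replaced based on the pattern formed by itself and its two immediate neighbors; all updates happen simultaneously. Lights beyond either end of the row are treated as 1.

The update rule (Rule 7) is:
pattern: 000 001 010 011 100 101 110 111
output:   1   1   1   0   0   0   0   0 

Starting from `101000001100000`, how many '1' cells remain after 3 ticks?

8

001011110001111
011000000110000
000011111000111
count of 1: 8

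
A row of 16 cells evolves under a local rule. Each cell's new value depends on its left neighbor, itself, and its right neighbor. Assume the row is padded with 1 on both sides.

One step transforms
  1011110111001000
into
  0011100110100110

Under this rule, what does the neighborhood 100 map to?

At position 10 the neighborhood is 100; the next row has 1 there.

1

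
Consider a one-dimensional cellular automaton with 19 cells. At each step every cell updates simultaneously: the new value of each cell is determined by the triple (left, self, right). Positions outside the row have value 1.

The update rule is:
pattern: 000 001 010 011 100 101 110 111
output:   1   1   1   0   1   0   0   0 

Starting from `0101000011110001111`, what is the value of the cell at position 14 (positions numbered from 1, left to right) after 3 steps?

1

0101111100001110000
0100000011110001111
0111111100001110000
position 14 holds 1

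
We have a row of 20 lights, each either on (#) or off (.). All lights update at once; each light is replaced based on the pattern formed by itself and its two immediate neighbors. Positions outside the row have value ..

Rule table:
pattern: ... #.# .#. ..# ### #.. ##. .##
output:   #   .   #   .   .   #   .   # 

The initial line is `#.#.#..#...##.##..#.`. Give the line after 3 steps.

#.#.##.###.#..#.#.##

step 1: #.#.##.###.#..#.#.##
step 2: #.#.#..#...##.#.#.#.
step 3: #.#.##.###.#..#.#.##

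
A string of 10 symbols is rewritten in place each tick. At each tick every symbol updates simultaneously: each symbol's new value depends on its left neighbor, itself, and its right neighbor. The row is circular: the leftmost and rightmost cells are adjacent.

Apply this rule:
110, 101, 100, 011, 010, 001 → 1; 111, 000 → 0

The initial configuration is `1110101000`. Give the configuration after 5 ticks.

1011111101
1110000111
0011001100
0111111110
1100000011

1100000011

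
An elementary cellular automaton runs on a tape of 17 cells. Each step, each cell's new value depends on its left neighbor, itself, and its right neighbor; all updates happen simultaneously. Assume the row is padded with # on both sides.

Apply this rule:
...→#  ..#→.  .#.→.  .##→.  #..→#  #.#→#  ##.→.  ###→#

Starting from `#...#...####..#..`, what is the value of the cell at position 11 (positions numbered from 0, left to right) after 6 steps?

.

.##..##..##.#..#.
#..#...#...#.#..#
.#..##..##..#.#..
#.#...#...#..#.#.
.#.##..##..#..#.#
#.#..#...#..#..#.
position 11 holds .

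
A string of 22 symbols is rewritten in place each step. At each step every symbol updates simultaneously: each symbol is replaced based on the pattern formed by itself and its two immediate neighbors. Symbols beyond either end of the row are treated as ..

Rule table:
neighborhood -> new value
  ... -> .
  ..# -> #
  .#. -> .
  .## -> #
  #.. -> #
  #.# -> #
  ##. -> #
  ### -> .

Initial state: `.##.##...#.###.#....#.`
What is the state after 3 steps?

#######.#.##.##.#..#.#
#.....##.#######.##.#.
.#...#####.....#####.#

.#...#####.....#####.#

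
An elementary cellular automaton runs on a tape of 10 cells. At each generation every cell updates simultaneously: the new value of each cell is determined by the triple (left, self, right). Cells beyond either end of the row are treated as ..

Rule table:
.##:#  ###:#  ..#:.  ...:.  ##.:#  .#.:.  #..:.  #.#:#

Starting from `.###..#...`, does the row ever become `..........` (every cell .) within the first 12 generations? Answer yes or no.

no

.###......
.###......  (fixed point — unchanged through generation 12)
generation 12 is .###......, still not uniform .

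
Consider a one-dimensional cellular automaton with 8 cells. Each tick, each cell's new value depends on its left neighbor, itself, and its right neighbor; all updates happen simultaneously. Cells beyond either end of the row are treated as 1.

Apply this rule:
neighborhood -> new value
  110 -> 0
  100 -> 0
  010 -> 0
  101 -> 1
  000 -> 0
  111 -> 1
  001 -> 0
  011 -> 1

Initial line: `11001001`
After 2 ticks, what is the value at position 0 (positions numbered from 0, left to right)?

tick 1: 10000001
tick 2: 00000001
position 0 holds 0

0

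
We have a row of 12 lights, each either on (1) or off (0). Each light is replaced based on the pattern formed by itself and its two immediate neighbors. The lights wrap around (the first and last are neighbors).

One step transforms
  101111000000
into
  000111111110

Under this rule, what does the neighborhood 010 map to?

At position 0 the neighborhood is 010; the next row has 0 there.

0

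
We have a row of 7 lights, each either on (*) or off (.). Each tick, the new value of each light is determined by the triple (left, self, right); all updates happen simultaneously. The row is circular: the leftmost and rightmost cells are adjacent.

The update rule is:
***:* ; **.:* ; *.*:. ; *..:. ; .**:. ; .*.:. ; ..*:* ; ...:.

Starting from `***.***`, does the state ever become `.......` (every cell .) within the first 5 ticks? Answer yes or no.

no

***..**
***.*.*
***....
.**...*
..*..*.
tick 5 is ..*..*., still not uniform .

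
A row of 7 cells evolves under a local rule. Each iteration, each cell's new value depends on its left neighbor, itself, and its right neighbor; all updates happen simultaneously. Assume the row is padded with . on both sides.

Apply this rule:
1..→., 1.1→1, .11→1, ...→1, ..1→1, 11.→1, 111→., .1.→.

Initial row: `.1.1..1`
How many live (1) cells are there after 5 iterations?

1.1..1.
.1..1..
1..1..1
..1..1.
11..1..
count of 1: 3

3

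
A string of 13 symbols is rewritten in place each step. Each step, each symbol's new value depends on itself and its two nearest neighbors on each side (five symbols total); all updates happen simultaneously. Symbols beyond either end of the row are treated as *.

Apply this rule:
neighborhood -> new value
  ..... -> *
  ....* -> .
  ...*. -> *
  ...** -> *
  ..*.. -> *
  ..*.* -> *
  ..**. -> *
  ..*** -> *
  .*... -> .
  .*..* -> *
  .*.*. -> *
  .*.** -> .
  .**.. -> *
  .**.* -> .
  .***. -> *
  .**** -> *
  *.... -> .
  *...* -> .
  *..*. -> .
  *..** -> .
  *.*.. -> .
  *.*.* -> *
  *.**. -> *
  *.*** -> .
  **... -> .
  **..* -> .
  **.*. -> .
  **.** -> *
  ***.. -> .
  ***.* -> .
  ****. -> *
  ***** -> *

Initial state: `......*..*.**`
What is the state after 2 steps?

..*.*.*...*.*

..**.***.*..*
..*.*.*...*.*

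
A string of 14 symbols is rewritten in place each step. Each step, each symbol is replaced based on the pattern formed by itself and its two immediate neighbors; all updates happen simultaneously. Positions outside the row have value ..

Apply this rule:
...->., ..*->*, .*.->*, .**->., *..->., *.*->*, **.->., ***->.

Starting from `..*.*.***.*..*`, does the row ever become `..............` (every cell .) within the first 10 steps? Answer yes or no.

.*****...**.**
*.......*..*..
*......**.**..
*.....*..*....
*....**.**....
*...*..*......
*..**.**......
*.*..*........
***.**........
...*..........
step 10 is ...*.........., still not uniform .

no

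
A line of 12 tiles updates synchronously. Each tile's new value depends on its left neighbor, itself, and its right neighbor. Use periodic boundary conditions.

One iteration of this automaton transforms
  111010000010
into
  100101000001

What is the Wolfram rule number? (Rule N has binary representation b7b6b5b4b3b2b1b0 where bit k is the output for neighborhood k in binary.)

position 1: 111 → 0  (bit 7 = 0)
position 2: 110 → 0  (bit 6 = 0)
position 3: 101 → 1  (bit 5 = 1)
position 5: 100 → 1  (bit 4 = 1)
position 0: 011 → 1  (bit 3 = 1)
position 4: 010 → 0  (bit 2 = 0)
position 9: 001 → 0  (bit 1 = 0)
position 6: 000 → 0  (bit 0 = 0)
bits b7..b0 = 00111000 = 56

56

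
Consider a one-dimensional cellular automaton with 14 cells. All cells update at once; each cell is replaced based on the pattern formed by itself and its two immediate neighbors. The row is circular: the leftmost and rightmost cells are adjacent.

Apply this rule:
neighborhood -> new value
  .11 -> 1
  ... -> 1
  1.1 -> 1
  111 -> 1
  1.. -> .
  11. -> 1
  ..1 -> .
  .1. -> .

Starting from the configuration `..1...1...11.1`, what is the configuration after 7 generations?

generation 1: ....1...1.111.
generation 2: 111...1..1111.
generation 3: 111.1....11111
generation 4: 1111..11.11111
generation 5: 1111..11111111
generation 6: 1111..11111111  (fixed point — unchanged through generation 7)

1111..11111111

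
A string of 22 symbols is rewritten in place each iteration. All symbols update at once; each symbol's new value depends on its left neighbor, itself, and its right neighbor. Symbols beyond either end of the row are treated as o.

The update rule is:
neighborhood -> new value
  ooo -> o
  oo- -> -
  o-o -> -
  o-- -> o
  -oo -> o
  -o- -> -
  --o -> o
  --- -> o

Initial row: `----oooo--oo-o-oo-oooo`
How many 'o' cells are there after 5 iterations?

17

iteration 1: ooooooo-ooo----o--oooo
iteration 2: oooooo--oo-oooo-oooooo
iteration 3: ooooo-ooo--ooo--oooooo
iteration 4: oooo--oo-oooo-oooooooo
iteration 5: ooo-ooo--ooo--oooooooo
count of o: 17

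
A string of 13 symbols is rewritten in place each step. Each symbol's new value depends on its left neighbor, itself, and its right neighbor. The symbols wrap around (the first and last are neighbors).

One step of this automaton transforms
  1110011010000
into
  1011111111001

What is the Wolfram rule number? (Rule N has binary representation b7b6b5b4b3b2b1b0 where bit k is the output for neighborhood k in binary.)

position 1: 111 → 0  (bit 7 = 0)
position 2: 110 → 1  (bit 6 = 1)
position 7: 101 → 1  (bit 5 = 1)
position 3: 100 → 1  (bit 4 = 1)
position 0: 011 → 1  (bit 3 = 1)
position 8: 010 → 1  (bit 2 = 1)
position 4: 001 → 1  (bit 1 = 1)
position 10: 000 → 0  (bit 0 = 0)
bits b7..b0 = 01111110 = 126

126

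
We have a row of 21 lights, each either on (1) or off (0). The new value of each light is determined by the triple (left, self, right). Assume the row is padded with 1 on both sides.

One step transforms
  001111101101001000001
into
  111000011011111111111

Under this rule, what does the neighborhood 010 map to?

1

At position 11 the neighborhood is 010; the next row has 1 there.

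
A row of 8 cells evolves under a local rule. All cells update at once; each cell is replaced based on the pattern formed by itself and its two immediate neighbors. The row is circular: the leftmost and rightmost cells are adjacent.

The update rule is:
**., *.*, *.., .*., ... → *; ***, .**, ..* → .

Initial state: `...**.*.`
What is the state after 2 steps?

.**.....

**..****
.**.....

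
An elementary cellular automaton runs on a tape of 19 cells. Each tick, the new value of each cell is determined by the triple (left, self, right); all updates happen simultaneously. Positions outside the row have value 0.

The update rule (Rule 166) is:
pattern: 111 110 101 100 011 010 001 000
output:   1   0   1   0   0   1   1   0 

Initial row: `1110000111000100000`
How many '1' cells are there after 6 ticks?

5

0100001010001100000
1100011110010000000
0000101100110000000
0001110001000000000
0010100011000000000
0111100100000000000
count of 1: 5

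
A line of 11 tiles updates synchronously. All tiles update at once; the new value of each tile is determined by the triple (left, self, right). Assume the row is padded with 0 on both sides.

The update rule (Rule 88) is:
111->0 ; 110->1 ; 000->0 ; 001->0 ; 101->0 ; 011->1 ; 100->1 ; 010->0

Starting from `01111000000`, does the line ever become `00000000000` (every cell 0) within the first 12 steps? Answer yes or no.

01001100000
00101110000
00001011000
00000011100
00000010110
00000000111
00000000101
00000000000
all cells are 0 at step 8

yes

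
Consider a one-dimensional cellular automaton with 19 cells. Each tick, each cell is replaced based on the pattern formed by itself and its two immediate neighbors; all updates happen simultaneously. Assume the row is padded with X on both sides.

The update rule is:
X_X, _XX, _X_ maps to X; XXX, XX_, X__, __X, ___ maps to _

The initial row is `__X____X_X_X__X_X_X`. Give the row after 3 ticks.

tick 1: __X____XXXXX__XXXXX
tick 2: __X____X______X____
tick 3: __X____X______X____

__X____X______X____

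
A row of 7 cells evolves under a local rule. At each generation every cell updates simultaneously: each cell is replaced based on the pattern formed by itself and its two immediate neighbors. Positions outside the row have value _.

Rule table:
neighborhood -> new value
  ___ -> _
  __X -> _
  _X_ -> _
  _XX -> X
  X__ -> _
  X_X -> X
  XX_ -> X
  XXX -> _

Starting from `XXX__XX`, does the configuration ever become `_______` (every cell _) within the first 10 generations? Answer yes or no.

generation 1: X_X__XX
generation 2: _X___XX
generation 3: _____XX
generation 4: _____XX  (fixed point — unchanged through generation 10)
generation 10 is _____XX, still not uniform _

no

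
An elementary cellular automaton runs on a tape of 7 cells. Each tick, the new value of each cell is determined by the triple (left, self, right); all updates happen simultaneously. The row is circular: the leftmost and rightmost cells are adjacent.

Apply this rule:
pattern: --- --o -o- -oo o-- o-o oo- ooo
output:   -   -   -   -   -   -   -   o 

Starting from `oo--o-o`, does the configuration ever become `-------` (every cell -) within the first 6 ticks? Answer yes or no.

yes

o------
-------
all cells are - at tick 2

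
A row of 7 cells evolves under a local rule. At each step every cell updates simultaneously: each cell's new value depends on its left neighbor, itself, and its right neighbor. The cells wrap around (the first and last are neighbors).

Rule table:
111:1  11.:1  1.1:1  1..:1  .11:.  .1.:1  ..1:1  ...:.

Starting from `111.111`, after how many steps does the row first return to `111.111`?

7

step 1: 1111.11
step 2: 11111.1
step 3: 111111.
step 4: .111111
step 5: 1.11111
step 6: 11.1111
step 7: 111.111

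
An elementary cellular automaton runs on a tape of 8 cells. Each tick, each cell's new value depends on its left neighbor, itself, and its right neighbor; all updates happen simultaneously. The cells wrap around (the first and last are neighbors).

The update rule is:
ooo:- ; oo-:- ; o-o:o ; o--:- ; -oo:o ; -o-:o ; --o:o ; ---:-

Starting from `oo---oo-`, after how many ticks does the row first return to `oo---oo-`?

8

tick 1: o---oo-o
tick 2: ---oo-oo
tick 3: --oo-oo-
tick 4: -oo-oo--
tick 5: oo-oo---
tick 6: o-oo---o
tick 7: -oo---oo
tick 8: oo---oo-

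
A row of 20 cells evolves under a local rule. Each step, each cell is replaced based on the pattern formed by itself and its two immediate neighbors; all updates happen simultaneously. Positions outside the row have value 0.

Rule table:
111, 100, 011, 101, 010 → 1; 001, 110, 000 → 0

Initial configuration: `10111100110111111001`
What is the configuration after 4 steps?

11011111111110111101

11111010101111110101
11110111111111101111
11101111111111011110
11011111111110111101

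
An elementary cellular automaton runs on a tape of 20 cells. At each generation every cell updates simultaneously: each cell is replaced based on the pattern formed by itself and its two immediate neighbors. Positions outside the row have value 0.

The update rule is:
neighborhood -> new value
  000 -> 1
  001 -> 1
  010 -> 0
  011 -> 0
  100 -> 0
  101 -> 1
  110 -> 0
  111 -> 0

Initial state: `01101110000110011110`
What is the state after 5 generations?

11100100001110001000

10010000111000100000
00100111000011001111
11001000011100010000
00010011100001100111
11100100001110001000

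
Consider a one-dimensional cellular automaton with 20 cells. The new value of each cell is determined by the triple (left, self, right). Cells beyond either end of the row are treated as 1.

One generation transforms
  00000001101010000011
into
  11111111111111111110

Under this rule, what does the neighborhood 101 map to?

At position 9 the neighborhood is 101; the next row has 1 there.

1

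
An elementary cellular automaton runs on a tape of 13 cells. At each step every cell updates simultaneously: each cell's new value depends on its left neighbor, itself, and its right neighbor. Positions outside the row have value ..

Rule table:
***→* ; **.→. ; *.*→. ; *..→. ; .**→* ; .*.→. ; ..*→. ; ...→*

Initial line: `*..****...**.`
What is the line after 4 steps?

...***..*.*..
**.**.......*
*..*..*****..
......****..*

......****..*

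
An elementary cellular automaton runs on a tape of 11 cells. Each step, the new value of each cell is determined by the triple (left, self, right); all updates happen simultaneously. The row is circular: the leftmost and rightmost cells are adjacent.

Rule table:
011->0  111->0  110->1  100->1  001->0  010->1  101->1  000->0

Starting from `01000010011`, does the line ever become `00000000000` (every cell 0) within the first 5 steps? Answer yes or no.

no

11100011001
00110001100
00011000110
00001100011
10000110001
step 5 is 10000110001, still not uniform 0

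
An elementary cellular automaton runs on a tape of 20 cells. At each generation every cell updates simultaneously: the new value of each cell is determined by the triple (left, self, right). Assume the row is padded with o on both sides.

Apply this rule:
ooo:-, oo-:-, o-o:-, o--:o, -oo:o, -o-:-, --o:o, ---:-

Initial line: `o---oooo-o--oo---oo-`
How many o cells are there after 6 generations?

generation 1: -o-oo-----ooo-o-oo--
generation 2: ---o-o---oo-----o-oo
generation 3: o-o---o-oo-o---o--o-
generation 4: ---o-o--o---o-o-oo--
generation 5: o-o---oo-o-o----o-oo
generation 6: ---o-oo-----o--o--o-
count of o: 6

6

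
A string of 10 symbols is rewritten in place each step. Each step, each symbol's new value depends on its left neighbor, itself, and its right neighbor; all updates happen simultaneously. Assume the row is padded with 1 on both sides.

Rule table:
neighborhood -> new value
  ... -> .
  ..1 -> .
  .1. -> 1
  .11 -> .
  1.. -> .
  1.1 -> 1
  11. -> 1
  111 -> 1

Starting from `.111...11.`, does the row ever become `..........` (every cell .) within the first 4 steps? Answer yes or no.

step 1: 1.11....11
step 2: 11.1.....1
step 3: 1111......
step 4: 1111......
step 4 is 1111......, still not uniform .

no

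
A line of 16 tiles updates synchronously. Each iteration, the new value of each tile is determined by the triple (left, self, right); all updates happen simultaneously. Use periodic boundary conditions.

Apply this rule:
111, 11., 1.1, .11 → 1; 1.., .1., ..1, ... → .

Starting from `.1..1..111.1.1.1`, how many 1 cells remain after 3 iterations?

7

iteration 1: 1......1111.1.1.
iteration 2: .......11111.1.1
iteration 3: .......111111.1.
count of 1: 7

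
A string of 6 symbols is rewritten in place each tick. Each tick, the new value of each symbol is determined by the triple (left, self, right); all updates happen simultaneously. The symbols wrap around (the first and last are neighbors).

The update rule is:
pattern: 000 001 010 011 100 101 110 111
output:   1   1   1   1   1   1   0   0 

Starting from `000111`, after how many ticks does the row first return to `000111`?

12

111100
100011
011110
110001
001111
111000
100111
011100
110011
001110
111001
000111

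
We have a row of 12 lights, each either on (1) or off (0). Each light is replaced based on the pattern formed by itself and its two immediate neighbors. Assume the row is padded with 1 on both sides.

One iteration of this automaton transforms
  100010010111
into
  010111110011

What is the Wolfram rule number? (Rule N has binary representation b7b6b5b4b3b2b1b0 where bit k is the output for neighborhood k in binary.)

150

position 10: 111 → 1  (bit 7 = 1)
position 0: 110 → 0  (bit 6 = 0)
position 8: 101 → 0  (bit 5 = 0)
position 1: 100 → 1  (bit 4 = 1)
position 9: 011 → 0  (bit 3 = 0)
position 4: 010 → 1  (bit 2 = 1)
position 3: 001 → 1  (bit 1 = 1)
position 2: 000 → 0  (bit 0 = 0)
bits b7..b0 = 10010110 = 150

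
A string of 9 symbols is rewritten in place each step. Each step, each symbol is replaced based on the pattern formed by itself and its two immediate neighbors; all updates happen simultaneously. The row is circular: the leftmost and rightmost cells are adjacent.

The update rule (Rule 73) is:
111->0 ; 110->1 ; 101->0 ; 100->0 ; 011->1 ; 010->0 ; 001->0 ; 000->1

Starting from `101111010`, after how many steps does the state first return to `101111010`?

001001000
100000011
101111010

3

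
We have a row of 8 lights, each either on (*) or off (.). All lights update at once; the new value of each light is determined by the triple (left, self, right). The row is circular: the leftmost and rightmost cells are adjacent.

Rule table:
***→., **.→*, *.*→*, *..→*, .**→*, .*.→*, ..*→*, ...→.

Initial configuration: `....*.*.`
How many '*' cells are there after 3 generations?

7

generation 1: ...*****
generation 2: *.**...*
generation 3: *****.**
count of *: 7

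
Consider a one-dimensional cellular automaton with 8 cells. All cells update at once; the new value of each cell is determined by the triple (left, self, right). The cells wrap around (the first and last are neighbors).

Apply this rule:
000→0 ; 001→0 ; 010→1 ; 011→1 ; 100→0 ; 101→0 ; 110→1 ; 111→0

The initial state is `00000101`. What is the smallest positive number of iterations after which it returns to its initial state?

00000101

1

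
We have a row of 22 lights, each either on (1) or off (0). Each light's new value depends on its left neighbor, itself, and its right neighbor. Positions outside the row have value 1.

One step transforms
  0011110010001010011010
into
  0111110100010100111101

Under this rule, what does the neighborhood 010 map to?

0

At position 8 the neighborhood is 010; the next row has 0 there.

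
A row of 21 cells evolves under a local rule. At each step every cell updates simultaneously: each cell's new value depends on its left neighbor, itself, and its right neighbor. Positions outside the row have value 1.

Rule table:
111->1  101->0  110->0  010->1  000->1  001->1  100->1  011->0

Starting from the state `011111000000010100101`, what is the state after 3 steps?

001110111111110111100
110100011111100011011
100111101111011100001

100111101111011100001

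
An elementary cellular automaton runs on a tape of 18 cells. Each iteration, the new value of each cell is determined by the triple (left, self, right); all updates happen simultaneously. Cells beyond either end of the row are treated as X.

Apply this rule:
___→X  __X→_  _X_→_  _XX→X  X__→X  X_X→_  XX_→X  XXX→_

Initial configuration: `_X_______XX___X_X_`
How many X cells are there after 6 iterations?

__XXXXXX_XXXX_____
X_X____X_X__XXXXX_
X__XXX____X_X___X_
XX_X_XXXX____XX___
_X___X__XXXX_XXXX_
__XX__X_X__X_X__X_
count of X: 7

7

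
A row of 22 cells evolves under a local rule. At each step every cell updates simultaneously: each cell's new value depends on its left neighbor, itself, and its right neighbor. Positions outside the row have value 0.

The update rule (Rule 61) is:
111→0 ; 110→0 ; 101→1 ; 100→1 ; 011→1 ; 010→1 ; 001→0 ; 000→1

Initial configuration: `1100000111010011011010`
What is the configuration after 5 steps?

step 1: 1011110100111010110111
step 2: 1110001110100111101100
step 3: 1001101001110100011011
step 4: 1101011101001111010110
step 5: 1011110011101000111101

1011110011101000111101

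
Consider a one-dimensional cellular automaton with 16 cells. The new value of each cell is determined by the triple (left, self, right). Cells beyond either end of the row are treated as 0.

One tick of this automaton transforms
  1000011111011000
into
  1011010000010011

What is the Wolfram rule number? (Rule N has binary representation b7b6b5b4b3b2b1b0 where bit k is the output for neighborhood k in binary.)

13

position 6: 111 → 0  (bit 7 = 0)
position 9: 110 → 0  (bit 6 = 0)
position 10: 101 → 0  (bit 5 = 0)
position 1: 100 → 0  (bit 4 = 0)
position 5: 011 → 1  (bit 3 = 1)
position 0: 010 → 1  (bit 2 = 1)
position 4: 001 → 0  (bit 1 = 0)
position 2: 000 → 1  (bit 0 = 1)
bits b7..b0 = 00001101 = 13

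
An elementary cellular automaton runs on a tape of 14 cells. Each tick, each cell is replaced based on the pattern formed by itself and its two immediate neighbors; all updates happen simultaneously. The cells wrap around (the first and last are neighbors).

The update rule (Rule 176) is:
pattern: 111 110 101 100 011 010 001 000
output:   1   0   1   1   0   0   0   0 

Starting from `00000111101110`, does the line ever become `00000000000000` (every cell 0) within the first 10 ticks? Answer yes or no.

00000011010101
10000000101010
01000000010101
10100000001010
01010000000101
10101000000010
01010100000001
10101010000000
01010101000000
00101010100000
tick 10 is 00101010100000, still not uniform 0

no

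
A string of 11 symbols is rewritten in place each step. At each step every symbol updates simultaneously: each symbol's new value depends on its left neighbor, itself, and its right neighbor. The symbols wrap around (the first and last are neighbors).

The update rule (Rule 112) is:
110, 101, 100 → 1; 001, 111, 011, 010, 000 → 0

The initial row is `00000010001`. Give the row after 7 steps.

10000001000
01000000100
00100000010
00010000001
10001000000
01000100000
00100010000

00100010000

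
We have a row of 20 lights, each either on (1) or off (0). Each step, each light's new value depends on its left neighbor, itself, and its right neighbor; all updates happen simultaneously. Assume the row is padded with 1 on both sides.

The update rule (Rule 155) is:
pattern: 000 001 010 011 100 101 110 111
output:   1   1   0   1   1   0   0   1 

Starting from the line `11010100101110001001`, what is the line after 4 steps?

10000011001101110111
01111110111001100111
01111100110111011111
01111011100110011111

01111011100110011111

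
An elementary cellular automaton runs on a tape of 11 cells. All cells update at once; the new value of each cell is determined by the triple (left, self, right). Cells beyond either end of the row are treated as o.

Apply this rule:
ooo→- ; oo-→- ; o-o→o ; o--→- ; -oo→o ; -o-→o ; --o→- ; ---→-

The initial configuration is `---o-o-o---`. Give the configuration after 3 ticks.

---o-------

tick 1: ---ooooo---
tick 2: ---o-------
tick 3: ---o-------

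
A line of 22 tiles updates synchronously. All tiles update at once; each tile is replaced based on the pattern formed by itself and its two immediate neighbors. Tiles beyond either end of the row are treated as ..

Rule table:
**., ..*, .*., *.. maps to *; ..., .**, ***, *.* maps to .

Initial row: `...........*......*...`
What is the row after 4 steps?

.......*...*......*..*

..........***....***..
.........*..**..*..**.
........****.******.**
.......*...*......*..*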